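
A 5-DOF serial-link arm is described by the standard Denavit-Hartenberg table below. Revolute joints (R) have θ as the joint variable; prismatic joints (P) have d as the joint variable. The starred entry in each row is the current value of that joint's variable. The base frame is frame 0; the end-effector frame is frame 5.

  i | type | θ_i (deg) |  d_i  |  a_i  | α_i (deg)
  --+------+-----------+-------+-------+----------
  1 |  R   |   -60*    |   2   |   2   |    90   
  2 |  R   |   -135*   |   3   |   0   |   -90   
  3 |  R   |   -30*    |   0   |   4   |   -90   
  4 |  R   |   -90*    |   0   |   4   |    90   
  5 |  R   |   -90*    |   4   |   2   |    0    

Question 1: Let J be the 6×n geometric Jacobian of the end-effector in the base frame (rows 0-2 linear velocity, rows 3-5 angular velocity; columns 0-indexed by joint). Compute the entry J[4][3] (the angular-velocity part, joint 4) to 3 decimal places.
0.739

axis z_3 = (0.5732,0.7392,-0.3536); lever o_n−o_3 = (3.2246,-5.0492,0.3282)
cross product → J_v[:, 3] = (-1.5426,-1.3282,-5.2779)
J_ω[:, 3] = z_3
entry J[4][3] = 0.7392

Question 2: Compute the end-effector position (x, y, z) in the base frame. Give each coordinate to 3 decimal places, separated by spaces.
-1.330 -7.160 -0.121

after link 1: o_1 = (1.0000, -1.7321, 2.0000)
after link 2: o_2 = (-1.5981, -3.2321, 2.0000)
after link 3: o_3 = (-4.5549, -2.1107, -0.4495)
after link 4: o_4 = (-3.1407, -4.5602, -3.2779)
after link 5: o_5 = (-1.3303, -7.1599, -0.1213)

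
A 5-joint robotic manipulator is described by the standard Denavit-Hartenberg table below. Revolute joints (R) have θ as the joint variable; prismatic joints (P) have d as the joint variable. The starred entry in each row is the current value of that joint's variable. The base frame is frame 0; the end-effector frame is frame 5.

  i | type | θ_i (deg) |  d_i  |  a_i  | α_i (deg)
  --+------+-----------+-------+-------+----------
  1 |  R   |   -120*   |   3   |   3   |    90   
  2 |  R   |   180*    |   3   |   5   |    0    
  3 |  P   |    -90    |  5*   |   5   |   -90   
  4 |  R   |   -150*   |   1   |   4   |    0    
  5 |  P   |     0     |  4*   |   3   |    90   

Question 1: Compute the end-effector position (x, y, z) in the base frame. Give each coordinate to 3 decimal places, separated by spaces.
-6.459 11.812 1.938

after link 1: o_1 = (-1.5000, -2.5981, 3.0000)
after link 2: o_2 = (-1.5981, 3.2321, 3.0000)
after link 3: o_3 = (-5.9282, 5.7321, 8.0000)
after link 4: o_4 = (-7.1603, 7.5981, 4.5359)
after link 5: o_5 = (-6.4593, 11.8122, 1.9378)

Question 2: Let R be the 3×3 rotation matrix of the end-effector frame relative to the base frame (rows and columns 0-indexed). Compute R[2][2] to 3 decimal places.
End-effector z-axis (col 2 of R) = (0.7500,-0.4330,-0.5000)
R[2][2] = -0.5000

-0.500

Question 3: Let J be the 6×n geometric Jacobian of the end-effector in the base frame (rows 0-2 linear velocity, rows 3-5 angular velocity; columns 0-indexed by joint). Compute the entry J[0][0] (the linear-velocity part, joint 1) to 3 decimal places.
-11.812

axis z_0 = ẑ; lever o_n−o_0 = (-6.4593,11.8122,1.9378)
cross product → J_v[:, 0] = (-11.8122,-6.4593,0.0000)
J_ω[:, 0] = z_0
entry J[0][0] = -11.8122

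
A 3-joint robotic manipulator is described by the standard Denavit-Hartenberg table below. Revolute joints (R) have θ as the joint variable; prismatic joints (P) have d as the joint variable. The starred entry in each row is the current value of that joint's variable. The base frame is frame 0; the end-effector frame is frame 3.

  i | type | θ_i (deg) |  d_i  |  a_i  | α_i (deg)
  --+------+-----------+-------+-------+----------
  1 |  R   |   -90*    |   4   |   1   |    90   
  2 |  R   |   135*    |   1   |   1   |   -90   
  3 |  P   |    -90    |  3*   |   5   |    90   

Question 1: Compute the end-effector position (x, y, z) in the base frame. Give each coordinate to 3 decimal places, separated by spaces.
after link 1: o_1 = (0.0000, -1.0000, 4.0000)
after link 2: o_2 = (-1.0000, -0.2929, 4.7071)
after link 3: o_3 = (-6.0000, 1.8284, 2.5858)

-6.000 1.828 2.586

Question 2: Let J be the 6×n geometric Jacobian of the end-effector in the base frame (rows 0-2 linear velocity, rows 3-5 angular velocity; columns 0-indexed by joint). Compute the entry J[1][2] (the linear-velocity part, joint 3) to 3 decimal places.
0.707

prismatic axis z_2 = (-0.0000,0.7071,-0.7071)
J_v[:, 2] = z_2; J_ω[:, 2] = (0,0,0)
entry J[1][2] = 0.7071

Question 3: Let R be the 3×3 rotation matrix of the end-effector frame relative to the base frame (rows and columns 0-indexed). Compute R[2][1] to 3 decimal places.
End-effector y-axis (col 1 of R) = (-0.0000,0.7071,-0.7071)
R[2][1] = -0.7071

-0.707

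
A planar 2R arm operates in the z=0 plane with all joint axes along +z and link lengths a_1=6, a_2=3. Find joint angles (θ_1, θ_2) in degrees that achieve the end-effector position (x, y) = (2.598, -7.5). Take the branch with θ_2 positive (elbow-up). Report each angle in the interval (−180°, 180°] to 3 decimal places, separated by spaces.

cos θ_2 = (62.9996−6²−3²)/(2·6·3) = 0.5000; θ_2 = 60.0007° (elbow-up)
β = atan2(-7.5000,2.5980) = -70.8939°; ψ = atan2(2.5981,7.5000) = 19.1068°
θ_1 = β − ψ = -90.0007°

-90.001 60.001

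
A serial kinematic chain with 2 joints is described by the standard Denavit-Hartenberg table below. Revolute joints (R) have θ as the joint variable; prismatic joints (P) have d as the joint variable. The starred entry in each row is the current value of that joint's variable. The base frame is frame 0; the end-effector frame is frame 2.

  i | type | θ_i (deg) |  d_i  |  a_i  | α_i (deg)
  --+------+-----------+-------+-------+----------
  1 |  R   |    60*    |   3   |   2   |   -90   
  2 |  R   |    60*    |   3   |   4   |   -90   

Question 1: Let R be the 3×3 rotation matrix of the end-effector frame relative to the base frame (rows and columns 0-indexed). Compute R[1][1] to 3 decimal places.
End-effector y-axis (col 1 of R) = (0.8660,-0.5000,-0.0000)
R[1][1] = -0.5000

-0.500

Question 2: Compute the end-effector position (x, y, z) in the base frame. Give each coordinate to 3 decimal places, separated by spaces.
-0.598 4.964 -0.464

after link 1: o_1 = (1.0000, 1.7321, 3.0000)
after link 2: o_2 = (-0.5981, 4.9641, -0.4641)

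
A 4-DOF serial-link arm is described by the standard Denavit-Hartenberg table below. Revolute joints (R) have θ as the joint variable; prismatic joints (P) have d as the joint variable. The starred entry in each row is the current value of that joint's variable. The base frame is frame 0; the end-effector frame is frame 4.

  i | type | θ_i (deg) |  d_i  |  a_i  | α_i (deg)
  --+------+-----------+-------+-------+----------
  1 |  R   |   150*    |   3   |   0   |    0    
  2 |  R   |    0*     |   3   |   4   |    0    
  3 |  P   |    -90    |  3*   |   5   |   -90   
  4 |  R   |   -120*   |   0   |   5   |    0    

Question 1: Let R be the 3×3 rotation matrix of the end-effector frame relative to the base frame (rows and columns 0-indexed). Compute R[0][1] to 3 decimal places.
0.433

End-effector y-axis (col 1 of R) = (0.4330,0.7500,0.5000)
R[0][1] = 0.4330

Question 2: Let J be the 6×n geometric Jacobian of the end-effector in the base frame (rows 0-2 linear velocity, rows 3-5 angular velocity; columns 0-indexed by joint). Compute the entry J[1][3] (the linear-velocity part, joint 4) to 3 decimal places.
axis z_3 = (-0.8660,0.5000,0.0000); lever o_n−o_3 = (-1.2500,-2.1651,4.3301)
cross product → J_v[:, 3] = (2.1651,3.7500,2.5000)
J_ω[:, 3] = z_3
entry J[1][3] = 3.7500

3.750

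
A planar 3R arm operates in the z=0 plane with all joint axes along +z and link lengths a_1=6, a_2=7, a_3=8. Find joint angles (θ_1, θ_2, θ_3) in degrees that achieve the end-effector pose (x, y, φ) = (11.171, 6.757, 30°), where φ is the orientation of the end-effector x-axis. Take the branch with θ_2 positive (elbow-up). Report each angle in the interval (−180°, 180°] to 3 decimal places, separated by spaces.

wrist centre = target − a_3·(cos φ, sin φ) = (4.2428, 2.7570)
cos θ_2 = (25.6024−6²−7²)/(2·6·7) = -0.7071; θ_2 = 135.0006° (elbow-up)
β = atan2(2.7570,4.2428) = 33.0161°; ψ = atan2(4.9497,1.0502) = 78.0210°
θ_1 = β − ψ = -45.0049°
θ_3 = φ − θ_1 − θ_2 = -59.9958° (wrapped to (-180°,180°])

-45.005 135.001 -59.996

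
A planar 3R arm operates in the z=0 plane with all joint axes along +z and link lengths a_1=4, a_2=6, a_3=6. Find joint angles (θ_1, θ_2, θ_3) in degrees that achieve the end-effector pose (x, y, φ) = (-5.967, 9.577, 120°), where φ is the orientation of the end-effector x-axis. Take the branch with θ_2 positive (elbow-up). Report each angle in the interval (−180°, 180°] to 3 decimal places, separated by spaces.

wrist centre = target − a_3·(cos φ, sin φ) = (-2.9670, 4.3808)
cos θ_2 = (27.9949−4²−6²)/(2·4·6) = -0.5001; θ_2 = 120.0070° (elbow-up)
β = atan2(4.3808,-2.9670) = 124.1085°; ψ = atan2(5.1958,0.9994) = 79.1126°
θ_1 = β − ψ = 44.9958°
θ_3 = φ − θ_1 − θ_2 = -45.0029° (wrapped to (-180°,180°])

44.996 120.007 -45.003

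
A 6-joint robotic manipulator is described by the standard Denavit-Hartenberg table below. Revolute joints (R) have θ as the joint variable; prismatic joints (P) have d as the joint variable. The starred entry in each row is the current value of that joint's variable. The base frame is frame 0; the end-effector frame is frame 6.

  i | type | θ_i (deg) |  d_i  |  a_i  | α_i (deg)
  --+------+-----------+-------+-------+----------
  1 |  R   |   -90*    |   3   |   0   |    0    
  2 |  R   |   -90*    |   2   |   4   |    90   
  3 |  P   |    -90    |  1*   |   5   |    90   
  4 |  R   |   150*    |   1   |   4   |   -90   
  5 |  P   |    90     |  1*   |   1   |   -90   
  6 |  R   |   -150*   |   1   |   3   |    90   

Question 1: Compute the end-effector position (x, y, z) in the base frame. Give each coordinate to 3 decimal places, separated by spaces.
after link 1: o_1 = (0.0000, 0.0000, 3.0000)
after link 2: o_2 = (-4.0000, -0.0000, 5.0000)
after link 3: o_3 = (-4.0000, 1.0000, 0.0000)
after link 4: o_4 = (-3.0000, 3.0000, 3.4641)
after link 5: o_5 = (-4.0000, 2.1340, 3.9641)
after link 6: o_6 = (-1.4019, 0.3349, 3.8481)

-1.402 0.335 3.848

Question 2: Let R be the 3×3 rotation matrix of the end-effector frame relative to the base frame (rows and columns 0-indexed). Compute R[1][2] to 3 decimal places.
0.750

End-effector z-axis (col 2 of R) = (0.5000,0.7500,-0.4330)
R[1][2] = 0.7500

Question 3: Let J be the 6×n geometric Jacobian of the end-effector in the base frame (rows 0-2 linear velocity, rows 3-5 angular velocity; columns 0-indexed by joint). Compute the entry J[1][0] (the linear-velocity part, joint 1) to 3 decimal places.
-1.402

axis z_0 = ẑ; lever o_n−o_0 = (-1.4019,0.3349,3.8481)
cross product → J_v[:, 0] = (-0.3349,-1.4019,0.0000)
J_ω[:, 0] = z_0
entry J[1][0] = -1.4019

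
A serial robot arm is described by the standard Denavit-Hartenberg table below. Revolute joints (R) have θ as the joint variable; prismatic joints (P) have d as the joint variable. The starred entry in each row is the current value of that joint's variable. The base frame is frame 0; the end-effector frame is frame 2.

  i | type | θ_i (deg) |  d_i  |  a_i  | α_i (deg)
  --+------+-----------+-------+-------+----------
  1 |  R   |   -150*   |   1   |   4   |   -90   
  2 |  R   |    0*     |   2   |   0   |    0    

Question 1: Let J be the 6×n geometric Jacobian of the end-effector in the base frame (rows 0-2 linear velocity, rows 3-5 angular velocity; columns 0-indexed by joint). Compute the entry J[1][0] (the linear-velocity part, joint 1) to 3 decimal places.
-2.464

axis z_0 = ẑ; lever o_n−o_0 = (-2.4641,-3.7321,1.0000)
cross product → J_v[:, 0] = (3.7321,-2.4641,0.0000)
J_ω[:, 0] = z_0
entry J[1][0] = -2.4641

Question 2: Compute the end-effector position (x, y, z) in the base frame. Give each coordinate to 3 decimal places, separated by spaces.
after link 1: o_1 = (-3.4641, -2.0000, 1.0000)
after link 2: o_2 = (-2.4641, -3.7321, 1.0000)

-2.464 -3.732 1.000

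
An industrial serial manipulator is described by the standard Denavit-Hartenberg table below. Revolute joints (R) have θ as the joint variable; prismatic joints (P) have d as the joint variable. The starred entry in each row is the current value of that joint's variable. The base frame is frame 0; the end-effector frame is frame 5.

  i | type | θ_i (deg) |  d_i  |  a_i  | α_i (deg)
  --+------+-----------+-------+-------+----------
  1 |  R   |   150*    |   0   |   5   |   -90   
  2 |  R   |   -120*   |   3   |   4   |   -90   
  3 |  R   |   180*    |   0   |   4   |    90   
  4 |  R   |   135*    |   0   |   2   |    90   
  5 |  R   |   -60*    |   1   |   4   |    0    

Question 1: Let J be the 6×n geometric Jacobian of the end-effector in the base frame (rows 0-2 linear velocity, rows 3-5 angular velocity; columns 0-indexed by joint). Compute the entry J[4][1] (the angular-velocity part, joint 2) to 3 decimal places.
axis z_1 = (-0.5000,-0.8660,0.0000); lever o_n−o_1 = (-4.9651,-4.5975,3.6049)
cross product → J_v[:, 1] = (-3.1219,1.8024,-2.0012)
J_ω[:, 1] = z_1
entry J[4][1] = -0.8660

-0.866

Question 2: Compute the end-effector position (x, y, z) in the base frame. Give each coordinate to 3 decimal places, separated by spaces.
after link 1: o_1 = (-4.3301, 2.5000, 0.0000)
after link 2: o_2 = (-4.0981, -1.0981, 3.4641)
after link 3: o_3 = (-5.8301, -0.0981, -0.0000)
after link 4: o_4 = (-6.2784, 0.1607, 1.9319)
after link 5: o_5 = (-9.2953, -2.0975, 3.6049)

-9.295 -2.097 3.605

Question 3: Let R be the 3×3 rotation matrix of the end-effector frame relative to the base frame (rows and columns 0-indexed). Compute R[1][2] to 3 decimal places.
End-effector z-axis (col 2 of R) = (-0.8365,0.4830,-0.2588)
R[1][2] = 0.4830

0.483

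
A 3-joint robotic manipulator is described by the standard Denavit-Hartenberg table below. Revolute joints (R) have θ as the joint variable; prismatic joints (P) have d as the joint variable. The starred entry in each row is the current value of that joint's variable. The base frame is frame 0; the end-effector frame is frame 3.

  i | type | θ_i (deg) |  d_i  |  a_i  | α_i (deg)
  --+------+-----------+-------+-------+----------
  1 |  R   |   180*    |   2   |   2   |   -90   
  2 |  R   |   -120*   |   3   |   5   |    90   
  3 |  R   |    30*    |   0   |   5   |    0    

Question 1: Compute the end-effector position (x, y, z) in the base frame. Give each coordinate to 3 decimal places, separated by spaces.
after link 1: o_1 = (-2.0000, 0.0000, 2.0000)
after link 2: o_2 = (0.5000, -3.0000, 6.3301)
after link 3: o_3 = (2.6651, -5.5000, 10.0801)

2.665 -5.500 10.080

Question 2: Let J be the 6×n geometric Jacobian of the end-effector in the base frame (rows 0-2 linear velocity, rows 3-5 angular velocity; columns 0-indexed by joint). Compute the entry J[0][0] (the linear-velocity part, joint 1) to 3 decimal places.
axis z_0 = ẑ; lever o_n−o_0 = (2.6651,-5.5000,10.0801)
cross product → J_v[:, 0] = (5.5000,2.6651,-0.0000)
J_ω[:, 0] = z_0
entry J[0][0] = 5.5000

5.500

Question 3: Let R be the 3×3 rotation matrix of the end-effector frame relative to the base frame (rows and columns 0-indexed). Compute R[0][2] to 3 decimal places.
End-effector z-axis (col 2 of R) = (0.8660,-0.0000,-0.5000)
R[0][2] = 0.8660

0.866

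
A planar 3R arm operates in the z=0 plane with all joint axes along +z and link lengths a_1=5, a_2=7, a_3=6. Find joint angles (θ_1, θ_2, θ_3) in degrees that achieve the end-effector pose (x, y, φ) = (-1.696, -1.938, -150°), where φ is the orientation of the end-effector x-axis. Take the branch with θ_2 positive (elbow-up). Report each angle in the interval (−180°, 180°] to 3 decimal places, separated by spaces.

wrist centre = target − a_3·(cos φ, sin φ) = (3.5002, 1.0620)
cos θ_2 = (13.3789−5²−7²)/(2·5·7) = -0.8660; θ_2 = 149.9989° (elbow-up)
β = atan2(1.0620,3.5002) = 16.8786°; ψ = atan2(3.5001,-1.0621) = 106.8804°
θ_1 = β − ψ = -90.0018°
θ_3 = φ − θ_1 − θ_2 = 150.0029° (wrapped to (-180°,180°])

-90.002 149.999 150.003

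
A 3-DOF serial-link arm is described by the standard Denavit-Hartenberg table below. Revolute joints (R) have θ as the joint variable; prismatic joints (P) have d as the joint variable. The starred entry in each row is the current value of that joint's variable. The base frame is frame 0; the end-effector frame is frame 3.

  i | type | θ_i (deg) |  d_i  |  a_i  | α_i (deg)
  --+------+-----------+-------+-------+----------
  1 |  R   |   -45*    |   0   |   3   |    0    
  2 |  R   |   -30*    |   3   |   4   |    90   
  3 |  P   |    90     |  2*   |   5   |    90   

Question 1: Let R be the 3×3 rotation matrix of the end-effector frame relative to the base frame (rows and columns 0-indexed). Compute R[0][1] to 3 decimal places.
-0.966

End-effector y-axis (col 1 of R) = (-0.9659,-0.2588,0.0000)
R[0][1] = -0.9659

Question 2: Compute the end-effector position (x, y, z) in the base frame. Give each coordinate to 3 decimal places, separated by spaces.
after link 1: o_1 = (2.1213, -2.1213, 0.0000)
after link 2: o_2 = (3.1566, -5.9850, 3.0000)
after link 3: o_3 = (1.2247, -6.5027, 8.0000)

1.225 -6.503 8.000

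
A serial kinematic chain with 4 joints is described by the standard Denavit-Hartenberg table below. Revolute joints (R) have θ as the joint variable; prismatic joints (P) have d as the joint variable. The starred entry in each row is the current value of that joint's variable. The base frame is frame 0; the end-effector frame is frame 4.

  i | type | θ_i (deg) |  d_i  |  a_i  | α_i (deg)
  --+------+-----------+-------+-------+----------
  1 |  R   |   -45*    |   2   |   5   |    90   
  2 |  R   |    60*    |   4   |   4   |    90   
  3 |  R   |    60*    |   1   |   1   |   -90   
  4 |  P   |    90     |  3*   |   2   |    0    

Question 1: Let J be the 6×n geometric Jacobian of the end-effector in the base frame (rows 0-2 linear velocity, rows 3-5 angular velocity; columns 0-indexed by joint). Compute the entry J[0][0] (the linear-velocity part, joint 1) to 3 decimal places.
axis z_0 = ẑ; lever o_n−o_0 = (-0.9059,-8.0971,4.1471)
cross product → J_v[:, 0] = (8.0971,-0.9059,0.0000)
J_ω[:, 0] = z_0
entry J[0][0] = 8.0971

8.097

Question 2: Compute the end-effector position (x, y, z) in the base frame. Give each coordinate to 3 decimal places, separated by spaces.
after link 1: o_1 = (3.5355, -3.5355, 2.0000)
after link 2: o_2 = (2.1213, -7.7782, 5.4641)
after link 3: o_3 = (2.2981, -9.1797, 5.3971)
after link 4: o_4 = (-0.9059, -8.0971, 4.1471)

-0.906 -8.097 4.147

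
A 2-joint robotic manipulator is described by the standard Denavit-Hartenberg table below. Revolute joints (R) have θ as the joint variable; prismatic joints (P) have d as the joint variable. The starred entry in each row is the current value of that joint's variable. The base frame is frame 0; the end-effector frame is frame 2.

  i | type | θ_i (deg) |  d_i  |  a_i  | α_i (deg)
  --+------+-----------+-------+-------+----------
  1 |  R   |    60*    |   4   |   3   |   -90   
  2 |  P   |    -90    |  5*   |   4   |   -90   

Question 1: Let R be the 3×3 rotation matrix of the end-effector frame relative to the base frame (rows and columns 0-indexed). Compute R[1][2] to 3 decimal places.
End-effector z-axis (col 2 of R) = (0.5000,0.8660,-0.0000)
R[1][2] = 0.8660

0.866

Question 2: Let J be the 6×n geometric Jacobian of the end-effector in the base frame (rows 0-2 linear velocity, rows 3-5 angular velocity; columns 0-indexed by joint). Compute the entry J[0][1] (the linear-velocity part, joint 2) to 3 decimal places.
prismatic axis z_1 = (-0.8660,0.5000,0.0000)
J_v[:, 1] = z_1; J_ω[:, 1] = (0,0,0)
entry J[0][1] = -0.8660

-0.866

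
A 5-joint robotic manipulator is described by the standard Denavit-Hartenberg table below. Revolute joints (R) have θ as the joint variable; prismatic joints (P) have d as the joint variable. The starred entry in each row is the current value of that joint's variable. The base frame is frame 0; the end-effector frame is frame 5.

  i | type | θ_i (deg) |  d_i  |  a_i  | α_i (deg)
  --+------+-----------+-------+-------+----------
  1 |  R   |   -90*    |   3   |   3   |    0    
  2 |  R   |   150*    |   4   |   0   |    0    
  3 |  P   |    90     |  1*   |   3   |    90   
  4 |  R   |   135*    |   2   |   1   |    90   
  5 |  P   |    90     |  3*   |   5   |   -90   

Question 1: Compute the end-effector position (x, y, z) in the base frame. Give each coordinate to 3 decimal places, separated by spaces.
after link 1: o_1 = (0.0000, -3.0000, 3.0000)
after link 2: o_2 = (0.0000, -3.0000, 7.0000)
after link 3: o_3 = (-2.5981, -1.5000, 8.0000)
after link 4: o_4 = (-0.9857, -0.1215, 8.7071)
after link 5: o_5 = (-0.3228, 5.2693, 10.8284)

-0.323 5.269 10.828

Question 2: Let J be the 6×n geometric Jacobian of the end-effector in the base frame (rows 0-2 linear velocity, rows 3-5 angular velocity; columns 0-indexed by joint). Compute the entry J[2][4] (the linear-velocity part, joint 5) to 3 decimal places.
0.707

prismatic axis z_4 = (-0.6124,0.3536,0.7071)
J_v[:, 4] = z_4; J_ω[:, 4] = (0,0,0)
entry J[2][4] = 0.7071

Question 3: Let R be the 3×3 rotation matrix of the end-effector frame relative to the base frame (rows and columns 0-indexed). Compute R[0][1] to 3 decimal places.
End-effector y-axis (col 1 of R) = (0.6124,-0.3536,-0.7071)
R[0][1] = 0.6124

0.612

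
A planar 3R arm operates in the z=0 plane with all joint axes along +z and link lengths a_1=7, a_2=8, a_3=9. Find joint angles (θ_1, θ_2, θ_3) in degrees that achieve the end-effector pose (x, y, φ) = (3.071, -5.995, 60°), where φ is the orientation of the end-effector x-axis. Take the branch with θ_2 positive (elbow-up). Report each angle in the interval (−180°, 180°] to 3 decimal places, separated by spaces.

wrist centre = target − a_3·(cos φ, sin φ) = (-1.4290, -13.7892)
cos θ_2 = (192.1849−7²−8²)/(2·7·8) = 0.7070; θ_2 = 45.0080° (elbow-up)
β = atan2(-13.7892,-1.4290) = -95.9165°; ψ = atan2(5.6576,12.6561) = 24.0861°
θ_1 = β − ψ = -120.0026°
θ_3 = φ − θ_1 − θ_2 = 134.9946° (wrapped to (-180°,180°])

-120.003 45.008 134.995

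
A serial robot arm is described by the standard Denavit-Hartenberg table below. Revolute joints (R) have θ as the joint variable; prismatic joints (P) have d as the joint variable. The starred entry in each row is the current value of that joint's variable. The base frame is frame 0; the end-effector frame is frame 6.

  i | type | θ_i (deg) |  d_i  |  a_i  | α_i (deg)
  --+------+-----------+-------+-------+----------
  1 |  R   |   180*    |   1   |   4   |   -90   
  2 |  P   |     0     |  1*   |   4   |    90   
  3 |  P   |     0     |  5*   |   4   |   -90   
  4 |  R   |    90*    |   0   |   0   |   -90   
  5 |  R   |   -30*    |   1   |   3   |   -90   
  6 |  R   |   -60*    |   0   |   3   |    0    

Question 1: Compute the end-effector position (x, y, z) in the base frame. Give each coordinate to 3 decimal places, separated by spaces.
after link 1: o_1 = (-4.0000, 0.0000, 1.0000)
after link 2: o_2 = (-8.0000, -1.0000, 1.0000)
after link 3: o_3 = (-12.0000, -1.0000, 6.0000)
after link 4: o_4 = (-12.0000, -1.0000, 6.0000)
after link 5: o_5 = (-11.0000, -2.5000, 3.4019)
after link 6: o_6 = (-8.4019, -3.2500, 2.1029)

-8.402 -3.250 2.103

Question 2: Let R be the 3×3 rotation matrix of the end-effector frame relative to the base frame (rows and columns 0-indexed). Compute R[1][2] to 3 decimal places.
End-effector z-axis (col 2 of R) = (0.0000,0.8660,-0.5000)
R[1][2] = 0.8660

0.866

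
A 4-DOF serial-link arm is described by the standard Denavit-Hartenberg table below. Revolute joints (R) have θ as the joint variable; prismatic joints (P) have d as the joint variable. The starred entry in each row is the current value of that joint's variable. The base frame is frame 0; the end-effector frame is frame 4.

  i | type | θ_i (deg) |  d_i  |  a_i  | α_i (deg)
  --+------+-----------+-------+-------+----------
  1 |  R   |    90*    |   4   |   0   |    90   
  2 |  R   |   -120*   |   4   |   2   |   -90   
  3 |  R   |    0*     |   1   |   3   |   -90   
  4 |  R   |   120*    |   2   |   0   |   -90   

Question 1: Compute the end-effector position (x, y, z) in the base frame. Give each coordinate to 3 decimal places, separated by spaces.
2.000 -1.634 -0.830

after link 1: o_1 = (0.0000, 0.0000, 4.0000)
after link 2: o_2 = (4.0000, -1.0000, 2.2679)
after link 3: o_3 = (4.0000, -1.6340, -0.8301)
after link 4: o_4 = (2.0000, -1.6340, -0.8301)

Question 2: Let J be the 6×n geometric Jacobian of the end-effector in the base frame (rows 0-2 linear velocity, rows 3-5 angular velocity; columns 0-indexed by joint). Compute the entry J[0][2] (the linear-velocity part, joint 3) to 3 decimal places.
axis z_2 = (0.0000,0.8660,-0.5000); lever o_n−o_2 = (-2.0000,-0.6340,-3.0981)
cross product → J_v[:, 2] = (-3.0000,1.0000,1.7321)
J_ω[:, 2] = z_2
entry J[0][2] = -3.0000

-3.000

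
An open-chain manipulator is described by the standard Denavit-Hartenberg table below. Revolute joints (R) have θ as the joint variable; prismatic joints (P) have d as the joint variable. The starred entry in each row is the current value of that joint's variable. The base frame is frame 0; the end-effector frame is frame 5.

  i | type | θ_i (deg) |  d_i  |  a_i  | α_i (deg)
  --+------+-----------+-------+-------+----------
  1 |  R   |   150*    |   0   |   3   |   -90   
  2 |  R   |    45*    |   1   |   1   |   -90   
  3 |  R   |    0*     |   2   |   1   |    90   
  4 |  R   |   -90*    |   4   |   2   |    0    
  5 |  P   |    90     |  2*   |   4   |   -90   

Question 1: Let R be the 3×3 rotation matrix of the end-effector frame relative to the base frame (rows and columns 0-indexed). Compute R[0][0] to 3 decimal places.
-0.612

End-effector x-axis (col 0 of R) = (-0.6124,0.3536,-0.7071)
R[0][0] = -0.6124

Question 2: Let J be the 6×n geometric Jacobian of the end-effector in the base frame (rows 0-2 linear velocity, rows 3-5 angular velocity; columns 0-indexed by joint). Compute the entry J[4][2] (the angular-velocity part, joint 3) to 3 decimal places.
-0.354

axis z_2 = (0.6124,-0.3536,-0.7071); lever o_n−o_2 = (-6.0619,-3.4284,-3.5355)
cross product → J_v[:, 2] = (-1.1742,6.4514,-4.2426)
J_ω[:, 2] = z_2
entry J[4][2] = -0.3536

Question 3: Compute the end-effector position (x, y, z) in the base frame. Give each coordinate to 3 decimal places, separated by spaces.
-9.772 -2.441 -4.243

after link 1: o_1 = (-2.5981, 1.5000, 0.0000)
after link 2: o_2 = (-3.7104, 0.9875, -0.7071)
after link 3: o_3 = (-3.0981, 0.6340, -2.8284)
after link 4: o_4 = (-6.3228, -2.1230, -1.4142)
after link 5: o_5 = (-9.7723, -2.4409, -4.2426)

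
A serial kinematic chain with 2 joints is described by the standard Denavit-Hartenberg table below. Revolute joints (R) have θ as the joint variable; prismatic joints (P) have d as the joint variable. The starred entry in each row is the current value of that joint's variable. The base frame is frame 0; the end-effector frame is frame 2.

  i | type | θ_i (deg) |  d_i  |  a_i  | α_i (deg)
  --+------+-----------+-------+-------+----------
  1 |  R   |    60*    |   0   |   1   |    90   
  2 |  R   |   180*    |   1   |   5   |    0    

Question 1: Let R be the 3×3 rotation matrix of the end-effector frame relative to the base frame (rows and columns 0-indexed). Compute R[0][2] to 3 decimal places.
End-effector z-axis (col 2 of R) = (0.8660,-0.5000,0.0000)
R[0][2] = 0.8660

0.866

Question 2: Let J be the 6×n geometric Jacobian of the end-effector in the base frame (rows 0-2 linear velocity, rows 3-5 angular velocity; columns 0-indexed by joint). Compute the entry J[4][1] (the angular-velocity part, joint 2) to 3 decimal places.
-0.500

axis z_1 = (0.8660,-0.5000,0.0000); lever o_n−o_1 = (-1.6340,-4.8301,0.0000)
cross product → J_v[:, 1] = (-0.0000,-0.0000,-5.0000)
J_ω[:, 1] = z_1
entry J[4][1] = -0.5000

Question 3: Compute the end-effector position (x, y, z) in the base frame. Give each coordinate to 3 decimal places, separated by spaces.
-1.134 -3.964 0.000

after link 1: o_1 = (0.5000, 0.8660, 0.0000)
after link 2: o_2 = (-1.1340, -3.9641, 0.0000)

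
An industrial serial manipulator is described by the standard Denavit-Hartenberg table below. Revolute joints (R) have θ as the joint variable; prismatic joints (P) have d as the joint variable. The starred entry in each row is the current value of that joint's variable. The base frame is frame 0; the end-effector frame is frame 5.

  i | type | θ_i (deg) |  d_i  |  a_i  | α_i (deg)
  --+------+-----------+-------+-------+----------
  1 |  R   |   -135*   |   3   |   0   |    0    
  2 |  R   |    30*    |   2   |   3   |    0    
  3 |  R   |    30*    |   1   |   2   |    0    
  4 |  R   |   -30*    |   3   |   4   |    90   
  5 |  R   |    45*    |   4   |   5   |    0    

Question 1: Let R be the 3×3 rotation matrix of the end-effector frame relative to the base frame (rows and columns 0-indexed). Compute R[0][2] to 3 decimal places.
-0.966

End-effector z-axis (col 2 of R) = (-0.9659,0.2588,0.0000)
R[0][2] = -0.9659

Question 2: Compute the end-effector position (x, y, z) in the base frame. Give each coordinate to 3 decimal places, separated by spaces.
-6.073 -11.073 12.536

after link 1: o_1 = (0.0000, 0.0000, 3.0000)
after link 2: o_2 = (-0.7765, -2.8978, 5.0000)
after link 3: o_3 = (-0.2588, -4.8296, 6.0000)
after link 4: o_4 = (-1.2941, -8.6933, 9.0000)
after link 5: o_5 = (-6.0729, -11.0731, 12.5355)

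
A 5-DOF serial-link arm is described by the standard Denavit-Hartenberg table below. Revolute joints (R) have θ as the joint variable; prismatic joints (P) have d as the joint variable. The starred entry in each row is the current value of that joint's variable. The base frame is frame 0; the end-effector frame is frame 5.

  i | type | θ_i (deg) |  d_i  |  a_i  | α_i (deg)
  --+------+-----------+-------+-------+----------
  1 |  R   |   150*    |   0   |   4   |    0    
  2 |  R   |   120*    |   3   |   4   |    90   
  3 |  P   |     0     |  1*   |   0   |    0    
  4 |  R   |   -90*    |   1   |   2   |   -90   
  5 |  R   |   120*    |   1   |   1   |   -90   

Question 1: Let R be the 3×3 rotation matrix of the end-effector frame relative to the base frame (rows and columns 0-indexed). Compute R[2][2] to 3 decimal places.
0.866

End-effector z-axis (col 2 of R) = (-0.5000,0.0000,0.8660)
R[2][2] = 0.8660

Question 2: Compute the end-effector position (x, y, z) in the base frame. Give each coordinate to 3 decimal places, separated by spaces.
after link 1: o_1 = (-3.4641, 2.0000, 0.0000)
after link 2: o_2 = (-3.4641, -2.0000, 3.0000)
after link 3: o_3 = (-4.4641, -2.0000, 3.0000)
after link 4: o_4 = (-5.4641, -2.0000, 1.0000)
after link 5: o_5 = (-4.5981, -3.0000, 1.5000)

-4.598 -3.000 1.500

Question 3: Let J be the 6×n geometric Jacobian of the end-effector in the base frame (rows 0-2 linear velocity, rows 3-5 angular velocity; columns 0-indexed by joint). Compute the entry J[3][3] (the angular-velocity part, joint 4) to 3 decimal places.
axis z_3 = (-1.0000,0.0000,0.0000); lever o_n−o_3 = (-0.1340,-1.0000,-1.5000)
cross product → J_v[:, 3] = (-0.0000,-1.5000,1.0000)
J_ω[:, 3] = z_3
entry J[3][3] = -1.0000

-1.000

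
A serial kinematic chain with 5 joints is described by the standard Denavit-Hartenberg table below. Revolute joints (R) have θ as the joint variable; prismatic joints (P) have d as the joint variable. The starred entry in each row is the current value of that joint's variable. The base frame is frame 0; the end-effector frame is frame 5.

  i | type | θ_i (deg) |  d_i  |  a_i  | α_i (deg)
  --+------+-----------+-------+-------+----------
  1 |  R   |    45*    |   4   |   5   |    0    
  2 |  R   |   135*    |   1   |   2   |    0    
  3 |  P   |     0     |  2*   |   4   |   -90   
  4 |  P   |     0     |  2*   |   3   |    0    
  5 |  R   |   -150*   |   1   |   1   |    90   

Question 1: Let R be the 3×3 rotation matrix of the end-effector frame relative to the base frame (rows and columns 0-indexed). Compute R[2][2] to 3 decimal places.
-0.866

End-effector z-axis (col 2 of R) = (0.5000,-0.0000,-0.8660)
R[2][2] = -0.8660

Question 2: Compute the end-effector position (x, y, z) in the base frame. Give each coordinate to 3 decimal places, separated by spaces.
after link 1: o_1 = (3.5355, 3.5355, 4.0000)
after link 2: o_2 = (1.5355, 3.5355, 5.0000)
after link 3: o_3 = (-2.4645, 3.5355, 7.0000)
after link 4: o_4 = (-5.4645, 1.5355, 7.0000)
after link 5: o_5 = (-4.5984, 0.5355, 7.5000)

-4.598 0.536 7.500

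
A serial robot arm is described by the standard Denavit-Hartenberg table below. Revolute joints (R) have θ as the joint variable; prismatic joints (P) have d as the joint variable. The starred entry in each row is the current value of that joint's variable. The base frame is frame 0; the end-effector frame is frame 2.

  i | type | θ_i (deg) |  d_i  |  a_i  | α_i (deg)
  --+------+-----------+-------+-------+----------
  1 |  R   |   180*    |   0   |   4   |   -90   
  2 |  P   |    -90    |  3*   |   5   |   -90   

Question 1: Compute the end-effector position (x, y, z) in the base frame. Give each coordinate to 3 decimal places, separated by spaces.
-4.000 -3.000 5.000

after link 1: o_1 = (-4.0000, 0.0000, 0.0000)
after link 2: o_2 = (-4.0000, -3.0000, 5.0000)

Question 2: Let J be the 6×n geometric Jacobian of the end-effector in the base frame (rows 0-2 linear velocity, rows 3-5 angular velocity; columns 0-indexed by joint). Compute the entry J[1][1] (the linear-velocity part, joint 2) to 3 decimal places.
-1.000

prismatic axis z_1 = (-0.0000,-1.0000,0.0000)
J_v[:, 1] = z_1; J_ω[:, 1] = (0,0,0)
entry J[1][1] = -1.0000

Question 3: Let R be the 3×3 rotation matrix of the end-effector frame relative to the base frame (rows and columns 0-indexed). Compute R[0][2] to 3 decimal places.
End-effector z-axis (col 2 of R) = (-1.0000,0.0000,-0.0000)
R[0][2] = -1.0000

-1.000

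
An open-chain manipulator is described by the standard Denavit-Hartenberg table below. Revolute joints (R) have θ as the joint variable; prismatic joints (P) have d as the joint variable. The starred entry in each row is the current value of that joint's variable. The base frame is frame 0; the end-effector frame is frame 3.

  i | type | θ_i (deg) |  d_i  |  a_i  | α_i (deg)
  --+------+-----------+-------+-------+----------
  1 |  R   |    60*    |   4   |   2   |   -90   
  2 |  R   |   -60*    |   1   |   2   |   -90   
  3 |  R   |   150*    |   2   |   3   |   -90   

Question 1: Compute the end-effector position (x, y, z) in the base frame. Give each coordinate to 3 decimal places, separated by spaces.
after link 1: o_1 = (1.0000, 1.7321, 4.0000)
after link 2: o_2 = (0.6340, 3.0981, 5.7321)
after link 3: o_3 = (2.1495, 2.7231, 2.4821)

2.150 2.723 2.482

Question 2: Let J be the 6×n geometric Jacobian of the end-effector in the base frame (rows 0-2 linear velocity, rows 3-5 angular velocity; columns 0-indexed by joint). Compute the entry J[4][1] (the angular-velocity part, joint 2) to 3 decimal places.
axis z_1 = (-0.8660,0.5000,0.0000); lever o_n−o_1 = (1.1495,0.9910,-1.5179)
cross product → J_v[:, 1] = (-0.7590,-1.3146,-1.4330)
J_ω[:, 1] = z_1
entry J[4][1] = 0.5000

0.500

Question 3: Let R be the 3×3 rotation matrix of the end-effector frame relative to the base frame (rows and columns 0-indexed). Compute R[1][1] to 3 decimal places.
-0.750

End-effector y-axis (col 1 of R) = (-0.4330,-0.7500,0.5000)
R[1][1] = -0.7500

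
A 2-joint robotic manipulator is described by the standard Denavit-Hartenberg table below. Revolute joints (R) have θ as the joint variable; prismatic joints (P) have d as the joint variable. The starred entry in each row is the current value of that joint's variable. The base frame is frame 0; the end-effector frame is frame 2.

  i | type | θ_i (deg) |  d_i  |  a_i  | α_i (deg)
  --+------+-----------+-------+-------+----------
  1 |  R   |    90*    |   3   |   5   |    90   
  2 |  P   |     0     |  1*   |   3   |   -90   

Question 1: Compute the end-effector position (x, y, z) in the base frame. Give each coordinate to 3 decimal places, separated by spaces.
1.000 8.000 3.000

after link 1: o_1 = (0.0000, 5.0000, 3.0000)
after link 2: o_2 = (1.0000, 8.0000, 3.0000)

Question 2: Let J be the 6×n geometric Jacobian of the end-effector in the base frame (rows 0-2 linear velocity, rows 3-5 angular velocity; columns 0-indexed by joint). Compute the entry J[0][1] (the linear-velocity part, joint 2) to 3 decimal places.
prismatic axis z_1 = (1.0000,-0.0000,0.0000)
J_v[:, 1] = z_1; J_ω[:, 1] = (0,0,0)
entry J[0][1] = 1.0000

1.000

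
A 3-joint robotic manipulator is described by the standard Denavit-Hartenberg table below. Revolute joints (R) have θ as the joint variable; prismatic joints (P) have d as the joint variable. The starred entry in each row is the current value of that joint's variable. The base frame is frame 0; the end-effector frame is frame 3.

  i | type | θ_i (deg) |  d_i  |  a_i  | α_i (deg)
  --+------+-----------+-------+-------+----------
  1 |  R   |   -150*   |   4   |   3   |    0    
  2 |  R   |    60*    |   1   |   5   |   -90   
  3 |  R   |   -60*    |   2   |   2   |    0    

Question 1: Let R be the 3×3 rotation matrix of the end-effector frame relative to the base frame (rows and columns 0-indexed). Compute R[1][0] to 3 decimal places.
-0.500

End-effector x-axis (col 0 of R) = (-0.0000,-0.5000,0.8660)
R[1][0] = -0.5000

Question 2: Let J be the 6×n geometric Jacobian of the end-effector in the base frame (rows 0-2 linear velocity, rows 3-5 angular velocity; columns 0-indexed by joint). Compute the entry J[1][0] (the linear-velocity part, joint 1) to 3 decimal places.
-0.598

axis z_0 = ẑ; lever o_n−o_0 = (-0.5981,-7.5000,6.7321)
cross product → J_v[:, 0] = (7.5000,-0.5981,0.0000)
J_ω[:, 0] = z_0
entry J[1][0] = -0.5981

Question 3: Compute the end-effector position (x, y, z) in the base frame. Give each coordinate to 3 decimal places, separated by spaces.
-0.598 -7.500 6.732

after link 1: o_1 = (-2.5981, -1.5000, 4.0000)
after link 2: o_2 = (-2.5981, -6.5000, 5.0000)
after link 3: o_3 = (-0.5981, -7.5000, 6.7321)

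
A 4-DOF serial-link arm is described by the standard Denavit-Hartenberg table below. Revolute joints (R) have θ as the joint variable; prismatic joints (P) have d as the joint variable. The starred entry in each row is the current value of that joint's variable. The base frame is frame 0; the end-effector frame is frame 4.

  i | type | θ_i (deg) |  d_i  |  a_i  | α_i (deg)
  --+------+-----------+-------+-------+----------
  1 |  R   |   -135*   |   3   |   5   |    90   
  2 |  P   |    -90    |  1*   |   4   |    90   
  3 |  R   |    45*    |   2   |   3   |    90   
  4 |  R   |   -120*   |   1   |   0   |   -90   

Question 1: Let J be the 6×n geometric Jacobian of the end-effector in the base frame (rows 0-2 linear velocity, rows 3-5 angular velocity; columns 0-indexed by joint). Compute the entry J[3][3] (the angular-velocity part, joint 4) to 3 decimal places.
axis z_3 = (0.5000,-0.5000,-0.7071); lever o_n−o_3 = (0.5000,-0.5000,-0.7071)
cross product → J_v[:, 3] = (0.0000,0.0000,-0.0000)
J_ω[:, 3] = z_3
entry J[3][3] = 0.5000

0.500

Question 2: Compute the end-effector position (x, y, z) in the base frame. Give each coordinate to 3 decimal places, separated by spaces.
-3.828 -0.414 -3.828

after link 1: o_1 = (-3.5355, -3.5355, 3.0000)
after link 2: o_2 = (-4.2426, -2.8284, -1.0000)
after link 3: o_3 = (-4.3284, 0.0858, -3.1213)
after link 4: o_4 = (-3.8284, -0.4142, -3.8284)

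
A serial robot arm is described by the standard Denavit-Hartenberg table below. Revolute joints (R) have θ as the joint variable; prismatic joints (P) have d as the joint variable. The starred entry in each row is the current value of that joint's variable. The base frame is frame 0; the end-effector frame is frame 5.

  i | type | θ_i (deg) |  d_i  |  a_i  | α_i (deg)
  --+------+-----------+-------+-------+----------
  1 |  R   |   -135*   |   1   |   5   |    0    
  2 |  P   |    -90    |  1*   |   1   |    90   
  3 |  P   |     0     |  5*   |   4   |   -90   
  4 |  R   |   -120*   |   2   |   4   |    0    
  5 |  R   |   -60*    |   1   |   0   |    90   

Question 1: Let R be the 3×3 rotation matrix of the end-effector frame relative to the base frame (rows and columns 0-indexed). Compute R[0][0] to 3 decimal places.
End-effector x-axis (col 0 of R) = (0.7071,-0.7071,0.0000)
R[0][0] = 0.7071

0.707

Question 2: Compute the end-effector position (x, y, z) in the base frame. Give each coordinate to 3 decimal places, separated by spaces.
after link 1: o_1 = (-3.5355, -3.5355, 1.0000)
after link 2: o_2 = (-4.2426, -2.8284, 2.0000)
after link 3: o_3 = (-3.5355, 3.5355, 2.0000)
after link 4: o_4 = (0.3282, 4.5708, 4.0000)
after link 5: o_5 = (0.3282, 4.5708, 5.0000)

0.328 4.571 5.000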